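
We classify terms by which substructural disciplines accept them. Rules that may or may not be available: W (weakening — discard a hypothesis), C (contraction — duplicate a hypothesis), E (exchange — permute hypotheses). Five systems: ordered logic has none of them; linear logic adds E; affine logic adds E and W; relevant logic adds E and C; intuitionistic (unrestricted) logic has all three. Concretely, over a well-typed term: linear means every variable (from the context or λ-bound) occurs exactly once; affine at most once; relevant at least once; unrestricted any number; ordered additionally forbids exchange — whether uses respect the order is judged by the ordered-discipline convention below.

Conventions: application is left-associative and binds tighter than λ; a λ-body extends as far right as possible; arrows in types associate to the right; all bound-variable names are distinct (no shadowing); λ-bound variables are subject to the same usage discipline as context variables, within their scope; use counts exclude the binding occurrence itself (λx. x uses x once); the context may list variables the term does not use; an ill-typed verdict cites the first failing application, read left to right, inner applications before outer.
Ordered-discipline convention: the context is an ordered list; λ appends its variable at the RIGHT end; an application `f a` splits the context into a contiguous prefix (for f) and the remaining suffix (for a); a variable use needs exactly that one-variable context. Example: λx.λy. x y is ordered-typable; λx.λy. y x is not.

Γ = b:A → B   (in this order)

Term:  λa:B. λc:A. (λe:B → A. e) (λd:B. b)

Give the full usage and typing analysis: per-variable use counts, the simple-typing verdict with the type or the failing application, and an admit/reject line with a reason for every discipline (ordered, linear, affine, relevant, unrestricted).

variable uses: b: 1×; a (λ-bound): 0×; c (λ-bound): 0×; e (λ-bound): 1×; d (λ-bound): 0×
left-to-right use order: e, b
typing: ill-typed: argument of type B → A → B where B → A is required
ordered: ✗, fails simple typing
linear: ✗, a type mismatch blocks all five
affine: ✗, the type mismatch rejects it
relevant: ✗, not simply typable
unrestricted: ✗, fails simple typing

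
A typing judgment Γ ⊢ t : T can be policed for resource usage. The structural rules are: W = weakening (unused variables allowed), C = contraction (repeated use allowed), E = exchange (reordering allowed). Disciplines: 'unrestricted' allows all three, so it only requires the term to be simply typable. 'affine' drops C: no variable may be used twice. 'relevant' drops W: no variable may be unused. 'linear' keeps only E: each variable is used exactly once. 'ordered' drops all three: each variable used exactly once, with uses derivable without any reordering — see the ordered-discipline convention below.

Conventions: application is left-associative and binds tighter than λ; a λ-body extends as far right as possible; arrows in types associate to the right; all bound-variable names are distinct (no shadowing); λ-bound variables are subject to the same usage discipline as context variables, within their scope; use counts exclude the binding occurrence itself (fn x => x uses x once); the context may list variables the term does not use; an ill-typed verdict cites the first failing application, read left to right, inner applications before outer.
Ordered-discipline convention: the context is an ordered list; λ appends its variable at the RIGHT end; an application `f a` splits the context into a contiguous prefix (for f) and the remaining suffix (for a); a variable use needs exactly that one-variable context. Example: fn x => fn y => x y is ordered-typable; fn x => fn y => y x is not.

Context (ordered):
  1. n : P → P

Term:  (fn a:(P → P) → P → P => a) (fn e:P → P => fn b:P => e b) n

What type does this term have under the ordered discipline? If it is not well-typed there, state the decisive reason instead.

term : P → P
usage: n ×1; a (λ-bound) ×1; e (λ-bound) ×1; b (λ-bound) ×1
order of uses: a, e, b, n
typing: ✓ — P → P
per-discipline verdicts: ordered ✓; linear ✓; affine ✓; relevant ✓; unrestricted ✓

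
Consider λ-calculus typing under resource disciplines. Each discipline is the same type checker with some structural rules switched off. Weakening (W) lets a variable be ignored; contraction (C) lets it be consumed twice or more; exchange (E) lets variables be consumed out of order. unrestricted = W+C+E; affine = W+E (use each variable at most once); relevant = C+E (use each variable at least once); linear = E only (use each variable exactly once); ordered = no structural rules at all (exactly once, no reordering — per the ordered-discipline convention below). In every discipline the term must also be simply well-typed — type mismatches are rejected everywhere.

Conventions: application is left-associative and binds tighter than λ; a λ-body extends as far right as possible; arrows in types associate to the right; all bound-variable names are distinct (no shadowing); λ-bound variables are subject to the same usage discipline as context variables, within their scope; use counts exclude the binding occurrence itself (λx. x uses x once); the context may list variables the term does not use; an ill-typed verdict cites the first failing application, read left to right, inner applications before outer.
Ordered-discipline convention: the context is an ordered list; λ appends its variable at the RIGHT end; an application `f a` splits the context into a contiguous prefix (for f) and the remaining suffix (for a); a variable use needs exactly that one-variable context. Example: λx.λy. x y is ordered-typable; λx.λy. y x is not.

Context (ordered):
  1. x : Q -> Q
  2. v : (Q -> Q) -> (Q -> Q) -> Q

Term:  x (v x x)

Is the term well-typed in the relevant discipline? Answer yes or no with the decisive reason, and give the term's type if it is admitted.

yes — none of x, v goes unused; term : Q
use counts: x=3, v=1
order of uses: x, v, x, x
typing: well-typed at Q
summary: ordered ✗ · linear ✗ · affine ✗ · relevant ✓ · unrestricted ✓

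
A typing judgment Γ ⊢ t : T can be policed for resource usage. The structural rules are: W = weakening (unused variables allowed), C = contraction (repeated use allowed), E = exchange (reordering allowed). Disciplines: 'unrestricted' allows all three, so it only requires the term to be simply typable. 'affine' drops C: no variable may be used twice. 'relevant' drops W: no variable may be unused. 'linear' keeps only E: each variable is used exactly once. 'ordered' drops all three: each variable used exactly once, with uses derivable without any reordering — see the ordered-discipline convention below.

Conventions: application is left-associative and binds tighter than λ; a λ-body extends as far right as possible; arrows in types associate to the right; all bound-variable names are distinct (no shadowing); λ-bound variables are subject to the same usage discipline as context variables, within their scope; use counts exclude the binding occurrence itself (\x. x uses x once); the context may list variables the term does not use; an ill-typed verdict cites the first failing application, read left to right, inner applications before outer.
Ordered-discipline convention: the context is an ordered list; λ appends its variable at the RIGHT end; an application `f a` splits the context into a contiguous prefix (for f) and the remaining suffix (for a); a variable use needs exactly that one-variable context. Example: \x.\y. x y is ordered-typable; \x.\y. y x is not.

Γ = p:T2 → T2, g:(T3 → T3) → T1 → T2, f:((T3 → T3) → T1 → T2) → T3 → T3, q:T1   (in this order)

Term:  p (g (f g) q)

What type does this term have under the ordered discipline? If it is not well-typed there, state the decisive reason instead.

not well-typed under ordered — g ×2 used more than once (contraction)
use counts: p ×1, g ×2, f ×1, q ×1
uses in reading order: p, g, f, g, q
typing: well-typed — term : T2
per-discipline verdicts: ordered ✗, linear ✗, affine ✗, relevant ✓, unrestricted ✓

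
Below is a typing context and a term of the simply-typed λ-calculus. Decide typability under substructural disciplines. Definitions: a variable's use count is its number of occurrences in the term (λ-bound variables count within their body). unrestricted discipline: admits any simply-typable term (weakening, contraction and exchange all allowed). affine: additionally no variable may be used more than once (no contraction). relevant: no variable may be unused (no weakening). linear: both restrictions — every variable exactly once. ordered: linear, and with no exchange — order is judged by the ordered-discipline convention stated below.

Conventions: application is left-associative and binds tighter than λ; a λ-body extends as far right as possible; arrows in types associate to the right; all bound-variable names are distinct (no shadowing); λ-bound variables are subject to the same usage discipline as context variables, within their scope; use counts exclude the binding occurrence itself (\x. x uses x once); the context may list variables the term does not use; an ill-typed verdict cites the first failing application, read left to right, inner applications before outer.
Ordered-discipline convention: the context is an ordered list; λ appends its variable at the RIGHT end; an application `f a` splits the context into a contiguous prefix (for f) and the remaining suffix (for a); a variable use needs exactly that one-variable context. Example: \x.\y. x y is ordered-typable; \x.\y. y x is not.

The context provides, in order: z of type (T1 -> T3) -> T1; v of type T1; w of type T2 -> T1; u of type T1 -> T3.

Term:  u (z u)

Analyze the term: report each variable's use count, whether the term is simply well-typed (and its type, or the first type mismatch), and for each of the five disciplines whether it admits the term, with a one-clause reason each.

counts: z: 1; v: 0; w: 0; u: 2
uses in reading order: u, z, u
typing: well-typed — term : T3
ordered: ✗, u ×2 used more than once (contraction); v, w never used (weakening)
linear: ✗, u ×2 used more than once (contraction); v, w never used (weakening)
affine: ✗, u ×2 used more than once (contraction)
relevant: ✗, v, w never used (weakening)
unrestricted: ✓, type-checks (T3) and nothing is barred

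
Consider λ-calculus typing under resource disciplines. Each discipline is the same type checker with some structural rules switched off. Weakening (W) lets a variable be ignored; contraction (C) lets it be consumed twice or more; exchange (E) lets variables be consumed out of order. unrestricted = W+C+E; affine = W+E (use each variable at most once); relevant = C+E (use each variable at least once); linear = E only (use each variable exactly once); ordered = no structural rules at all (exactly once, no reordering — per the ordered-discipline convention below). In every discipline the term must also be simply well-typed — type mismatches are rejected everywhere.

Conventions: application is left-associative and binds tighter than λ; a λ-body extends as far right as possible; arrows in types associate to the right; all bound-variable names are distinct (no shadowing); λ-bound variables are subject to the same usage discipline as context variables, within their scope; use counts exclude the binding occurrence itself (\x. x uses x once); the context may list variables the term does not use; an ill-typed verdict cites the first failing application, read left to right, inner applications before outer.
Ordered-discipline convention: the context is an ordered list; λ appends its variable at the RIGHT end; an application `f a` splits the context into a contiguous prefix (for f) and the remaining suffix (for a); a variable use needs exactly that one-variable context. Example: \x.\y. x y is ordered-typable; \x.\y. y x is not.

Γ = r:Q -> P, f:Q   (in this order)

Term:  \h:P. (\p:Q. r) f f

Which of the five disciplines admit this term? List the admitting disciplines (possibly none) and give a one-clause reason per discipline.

accepted by: unrestricted
variable uses: r=1; f=2; h (λ-bound)=0; p (λ-bound)=0
uses in reading order: r, f, f
typing: well-typed at P -> P
ordered: ✗ — f ×2 used more than once (contraction); needs weakening: h, p unused
linear: ✗ — f ×2 used more than once (contraction); needs weakening: h, p unused
affine: ✗ — f ×2 used more than once (contraction)
relevant: ✗ — needs weakening: h, p unused
unrestricted: ✓ — well-typed at P -> P; no restrictions here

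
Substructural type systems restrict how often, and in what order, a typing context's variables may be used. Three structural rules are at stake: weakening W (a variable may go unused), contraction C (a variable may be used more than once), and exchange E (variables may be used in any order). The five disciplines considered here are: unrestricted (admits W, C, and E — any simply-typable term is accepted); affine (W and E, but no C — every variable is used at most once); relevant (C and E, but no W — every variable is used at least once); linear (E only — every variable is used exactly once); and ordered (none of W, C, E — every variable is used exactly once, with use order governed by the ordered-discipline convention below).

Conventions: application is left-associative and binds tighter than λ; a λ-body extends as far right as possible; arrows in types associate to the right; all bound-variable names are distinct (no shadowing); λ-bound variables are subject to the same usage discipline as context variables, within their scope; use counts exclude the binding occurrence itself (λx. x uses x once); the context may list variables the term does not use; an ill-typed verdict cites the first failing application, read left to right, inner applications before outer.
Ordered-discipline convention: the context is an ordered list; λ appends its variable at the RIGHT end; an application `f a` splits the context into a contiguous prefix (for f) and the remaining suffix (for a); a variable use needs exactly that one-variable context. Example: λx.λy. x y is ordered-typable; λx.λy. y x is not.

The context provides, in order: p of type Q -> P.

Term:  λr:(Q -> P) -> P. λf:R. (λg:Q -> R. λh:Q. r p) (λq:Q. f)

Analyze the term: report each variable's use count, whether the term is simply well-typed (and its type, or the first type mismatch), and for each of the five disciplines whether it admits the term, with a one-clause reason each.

usage: p: 1; r (bound): 1; f (bound): 1; g (bound): 0; h (bound): 0; q (bound): 0
use order (left to right): r, p, f
typing: well-typed at ((Q -> P) -> P) -> R -> Q -> P
ordered: ✗, g, h, q never used (weakening)
linear: ✗, g, h, q never used (weakening)
affine: ✓, none of p, r, f, g, h, q used more than once
relevant: ✗, g, h, q never used (weakening)
unrestricted: ✓, well-typed at ((Q -> P) -> P) -> R -> Q -> P; no restrictions here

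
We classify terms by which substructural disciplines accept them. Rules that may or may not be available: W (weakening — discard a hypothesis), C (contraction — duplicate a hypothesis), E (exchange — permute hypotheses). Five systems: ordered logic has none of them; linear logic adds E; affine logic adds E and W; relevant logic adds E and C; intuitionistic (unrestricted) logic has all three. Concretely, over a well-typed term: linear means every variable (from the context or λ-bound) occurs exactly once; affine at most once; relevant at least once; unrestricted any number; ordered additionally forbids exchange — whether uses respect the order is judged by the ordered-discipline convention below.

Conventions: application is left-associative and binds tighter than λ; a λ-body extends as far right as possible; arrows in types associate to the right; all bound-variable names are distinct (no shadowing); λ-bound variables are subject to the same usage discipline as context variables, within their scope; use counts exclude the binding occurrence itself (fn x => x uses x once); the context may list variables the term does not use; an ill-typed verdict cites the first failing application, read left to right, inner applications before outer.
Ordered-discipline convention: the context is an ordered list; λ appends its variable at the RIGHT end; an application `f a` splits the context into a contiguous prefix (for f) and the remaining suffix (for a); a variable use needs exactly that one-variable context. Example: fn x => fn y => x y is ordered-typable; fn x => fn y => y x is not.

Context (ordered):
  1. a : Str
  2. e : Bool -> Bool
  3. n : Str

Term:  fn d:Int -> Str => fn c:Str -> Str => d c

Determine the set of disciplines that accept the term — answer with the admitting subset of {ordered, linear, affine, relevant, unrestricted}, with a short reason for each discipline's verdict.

accepted by: none
variable uses: a: 0×, e: 0×, n: 0×, d (bound): 1×, c (bound): 1×
use order (left to right): d, c
typing: ill-typed: an application expects Int but receives Str -> Str
ordered: ✗ — not simply typable
linear: ✗ — fails simple typing
affine: ✗ — a type mismatch blocks all five
relevant: ✗ — the type mismatch rejects it
unrestricted: ✗ — not simply typable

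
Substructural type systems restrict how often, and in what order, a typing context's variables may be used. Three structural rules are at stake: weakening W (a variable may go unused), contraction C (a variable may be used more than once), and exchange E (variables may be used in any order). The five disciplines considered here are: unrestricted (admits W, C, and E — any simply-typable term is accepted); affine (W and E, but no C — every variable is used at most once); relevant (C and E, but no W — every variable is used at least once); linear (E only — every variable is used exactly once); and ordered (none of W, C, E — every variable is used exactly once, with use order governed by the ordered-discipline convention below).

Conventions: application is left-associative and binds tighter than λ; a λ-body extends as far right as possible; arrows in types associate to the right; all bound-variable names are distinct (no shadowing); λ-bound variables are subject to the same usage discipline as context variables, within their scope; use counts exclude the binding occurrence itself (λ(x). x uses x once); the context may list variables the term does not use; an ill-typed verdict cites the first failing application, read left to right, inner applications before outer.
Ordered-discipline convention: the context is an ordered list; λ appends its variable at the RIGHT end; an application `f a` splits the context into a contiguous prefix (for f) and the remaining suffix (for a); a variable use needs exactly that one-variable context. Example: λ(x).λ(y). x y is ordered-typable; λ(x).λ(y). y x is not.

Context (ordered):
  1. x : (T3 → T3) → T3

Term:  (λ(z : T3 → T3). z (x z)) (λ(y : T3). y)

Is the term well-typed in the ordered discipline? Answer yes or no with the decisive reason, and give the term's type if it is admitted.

no — uses contraction: z ×2
use counts: x ×1, z [bound] ×2, y [bound] ×1
left-to-right use order: z, x, z, y
typing: the term checks, with type T3
per-discipline verdicts: ordered ✗; linear ✗; affine ✗; relevant ✓; unrestricted ✓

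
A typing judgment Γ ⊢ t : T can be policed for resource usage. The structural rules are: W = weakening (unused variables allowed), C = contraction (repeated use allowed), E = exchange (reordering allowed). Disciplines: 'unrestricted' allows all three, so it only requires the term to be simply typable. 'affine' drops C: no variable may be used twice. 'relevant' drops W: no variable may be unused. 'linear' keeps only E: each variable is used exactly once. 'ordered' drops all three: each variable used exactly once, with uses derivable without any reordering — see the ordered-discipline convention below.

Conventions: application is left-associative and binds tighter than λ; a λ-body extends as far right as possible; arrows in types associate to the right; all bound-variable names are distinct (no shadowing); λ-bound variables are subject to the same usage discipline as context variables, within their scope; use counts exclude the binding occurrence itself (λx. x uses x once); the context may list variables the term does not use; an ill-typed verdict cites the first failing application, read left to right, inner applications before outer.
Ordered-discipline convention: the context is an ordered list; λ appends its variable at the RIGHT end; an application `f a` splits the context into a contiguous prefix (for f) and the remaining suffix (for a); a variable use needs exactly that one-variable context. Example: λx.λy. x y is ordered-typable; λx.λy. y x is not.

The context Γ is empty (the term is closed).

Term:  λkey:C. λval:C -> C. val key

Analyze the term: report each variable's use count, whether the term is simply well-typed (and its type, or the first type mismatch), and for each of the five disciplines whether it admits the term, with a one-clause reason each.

use counts: key (bound): 1; val (bound): 1
left-to-right use order: val, key
typing: ✓ — C -> (C -> C) -> C
ordered ✗ (needs exchange: uses follow val, key)
linear ✓ (single use per variable (key, val))
affine ✓ (key, val: no repeats, contraction unneeded)
relevant ✓ (key, val: all used, weakening unneeded)
unrestricted ✓ (type-checks (C -> (C -> C) -> C) and nothing is barred)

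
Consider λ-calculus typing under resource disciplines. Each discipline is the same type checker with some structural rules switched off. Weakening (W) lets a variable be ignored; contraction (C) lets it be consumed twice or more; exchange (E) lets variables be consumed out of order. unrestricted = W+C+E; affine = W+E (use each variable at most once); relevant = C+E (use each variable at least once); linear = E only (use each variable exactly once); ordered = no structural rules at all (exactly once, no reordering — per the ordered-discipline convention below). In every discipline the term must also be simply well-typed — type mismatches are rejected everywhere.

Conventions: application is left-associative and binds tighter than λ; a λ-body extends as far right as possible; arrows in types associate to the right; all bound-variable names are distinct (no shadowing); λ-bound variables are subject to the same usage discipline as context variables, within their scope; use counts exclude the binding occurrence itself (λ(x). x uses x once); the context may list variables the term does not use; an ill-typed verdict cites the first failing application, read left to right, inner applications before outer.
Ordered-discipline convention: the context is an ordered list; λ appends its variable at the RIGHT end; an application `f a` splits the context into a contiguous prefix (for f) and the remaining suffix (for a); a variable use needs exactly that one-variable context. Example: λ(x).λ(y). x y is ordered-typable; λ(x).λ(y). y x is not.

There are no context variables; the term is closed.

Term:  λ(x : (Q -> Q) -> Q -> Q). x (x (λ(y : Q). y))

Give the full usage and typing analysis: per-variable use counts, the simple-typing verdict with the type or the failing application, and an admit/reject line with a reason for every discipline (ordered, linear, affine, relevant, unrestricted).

usage: x [bound] ×2, y [bound] ×1
uses in reading order: x, x, y
typing: the term checks, with type ((Q -> Q) -> Q -> Q) -> Q -> Q
ordered: ✗ — x ×2 used more than once (contraction)
linear: ✗ — x ×2 used more than once (contraction)
affine: ✗ — x ×2 used more than once (contraction)
relevant: ✓ — at least one use each (x, y)
unrestricted: ✓ — type-checks (((Q -> Q) -> Q -> Q) -> Q -> Q) and nothing is barred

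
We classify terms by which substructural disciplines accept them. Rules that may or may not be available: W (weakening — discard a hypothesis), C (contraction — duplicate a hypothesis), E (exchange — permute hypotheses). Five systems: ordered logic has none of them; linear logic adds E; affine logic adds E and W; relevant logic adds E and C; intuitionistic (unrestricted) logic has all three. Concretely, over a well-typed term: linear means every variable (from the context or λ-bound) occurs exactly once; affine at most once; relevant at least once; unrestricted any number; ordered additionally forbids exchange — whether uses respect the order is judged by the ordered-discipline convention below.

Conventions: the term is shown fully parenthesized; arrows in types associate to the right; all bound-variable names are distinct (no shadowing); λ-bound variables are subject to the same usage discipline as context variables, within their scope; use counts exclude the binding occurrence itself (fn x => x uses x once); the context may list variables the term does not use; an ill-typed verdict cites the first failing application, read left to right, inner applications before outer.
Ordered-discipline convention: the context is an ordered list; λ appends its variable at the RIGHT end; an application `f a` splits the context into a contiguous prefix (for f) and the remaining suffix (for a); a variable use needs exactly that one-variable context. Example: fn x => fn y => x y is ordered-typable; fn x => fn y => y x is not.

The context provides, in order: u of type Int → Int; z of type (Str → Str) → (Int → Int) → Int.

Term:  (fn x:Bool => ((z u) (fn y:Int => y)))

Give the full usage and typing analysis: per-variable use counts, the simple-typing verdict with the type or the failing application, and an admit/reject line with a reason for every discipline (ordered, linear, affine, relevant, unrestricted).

use counts: u=1; z=1; x [bound]=0; y [bound]=1
left-to-right use order: z, u, y
typing: ill-typed: an argument Int → Int mismatches the expected Str → Str
ordered ✗ (the type mismatch rejects it)
linear ✗ (not simply typable)
affine ✗ (fails simple typing)
relevant ✗ (a type mismatch blocks all five)
unrestricted ✗ (the type mismatch rejects it)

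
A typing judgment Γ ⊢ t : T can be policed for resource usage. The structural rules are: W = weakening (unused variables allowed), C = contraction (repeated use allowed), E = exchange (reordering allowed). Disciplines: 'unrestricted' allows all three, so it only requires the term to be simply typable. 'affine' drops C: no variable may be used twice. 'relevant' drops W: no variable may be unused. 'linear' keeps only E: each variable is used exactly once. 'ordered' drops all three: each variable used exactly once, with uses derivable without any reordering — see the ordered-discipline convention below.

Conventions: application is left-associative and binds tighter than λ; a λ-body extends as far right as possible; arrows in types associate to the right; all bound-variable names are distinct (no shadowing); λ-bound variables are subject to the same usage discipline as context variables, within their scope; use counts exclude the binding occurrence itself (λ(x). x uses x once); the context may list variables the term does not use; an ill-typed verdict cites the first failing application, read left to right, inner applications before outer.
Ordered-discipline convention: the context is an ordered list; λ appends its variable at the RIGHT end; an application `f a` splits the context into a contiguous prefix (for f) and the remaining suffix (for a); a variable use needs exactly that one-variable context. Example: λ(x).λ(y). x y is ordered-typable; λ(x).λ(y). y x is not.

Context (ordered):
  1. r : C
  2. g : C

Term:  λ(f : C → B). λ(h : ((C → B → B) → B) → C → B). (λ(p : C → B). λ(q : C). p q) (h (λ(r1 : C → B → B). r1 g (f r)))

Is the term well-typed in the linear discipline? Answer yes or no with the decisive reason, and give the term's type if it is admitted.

yes — r, g, f, h, p, q, r1: one use apiece; term : (C → B) → (((C → B → B) → B) → C → B) → C → B
use counts: r ×1; g ×1; f (λ-bound) ×1; h (λ-bound) ×1; p (λ-bound) ×1; q (λ-bound) ×1; r1 (λ-bound) ×1
uses in reading order: p, q, h, r1, g, f, r
typing: well-typed — term : (C → B) → (((C → B → B) → B) → C → B) → C → B
per-discipline verdicts: ordered ✗; linear ✓; affine ✓; relevant ✓; unrestricted ✓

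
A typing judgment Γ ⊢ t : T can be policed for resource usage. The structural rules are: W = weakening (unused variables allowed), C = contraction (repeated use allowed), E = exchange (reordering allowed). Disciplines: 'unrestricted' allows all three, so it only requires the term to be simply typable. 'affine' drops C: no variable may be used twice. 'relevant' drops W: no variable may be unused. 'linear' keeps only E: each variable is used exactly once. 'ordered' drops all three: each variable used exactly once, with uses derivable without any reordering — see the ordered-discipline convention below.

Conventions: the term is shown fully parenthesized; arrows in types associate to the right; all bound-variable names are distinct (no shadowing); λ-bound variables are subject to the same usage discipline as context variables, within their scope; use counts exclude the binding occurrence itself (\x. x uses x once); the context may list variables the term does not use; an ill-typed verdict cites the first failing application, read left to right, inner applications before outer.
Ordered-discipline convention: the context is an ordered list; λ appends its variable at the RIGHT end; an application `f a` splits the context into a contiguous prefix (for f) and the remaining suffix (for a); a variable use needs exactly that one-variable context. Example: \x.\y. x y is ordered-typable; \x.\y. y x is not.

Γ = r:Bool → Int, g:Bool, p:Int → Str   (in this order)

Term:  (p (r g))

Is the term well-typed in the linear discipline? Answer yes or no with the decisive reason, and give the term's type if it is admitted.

yes — exactly-once usage across r, g, p; term : Str
usage: r=1, g=1, p=1
use order (left to right): p, r, g
typing: well-typed — term : Str
across the five disciplines: ordered ✗; linear ✓; affine ✓; relevant ✓; unrestricted ✓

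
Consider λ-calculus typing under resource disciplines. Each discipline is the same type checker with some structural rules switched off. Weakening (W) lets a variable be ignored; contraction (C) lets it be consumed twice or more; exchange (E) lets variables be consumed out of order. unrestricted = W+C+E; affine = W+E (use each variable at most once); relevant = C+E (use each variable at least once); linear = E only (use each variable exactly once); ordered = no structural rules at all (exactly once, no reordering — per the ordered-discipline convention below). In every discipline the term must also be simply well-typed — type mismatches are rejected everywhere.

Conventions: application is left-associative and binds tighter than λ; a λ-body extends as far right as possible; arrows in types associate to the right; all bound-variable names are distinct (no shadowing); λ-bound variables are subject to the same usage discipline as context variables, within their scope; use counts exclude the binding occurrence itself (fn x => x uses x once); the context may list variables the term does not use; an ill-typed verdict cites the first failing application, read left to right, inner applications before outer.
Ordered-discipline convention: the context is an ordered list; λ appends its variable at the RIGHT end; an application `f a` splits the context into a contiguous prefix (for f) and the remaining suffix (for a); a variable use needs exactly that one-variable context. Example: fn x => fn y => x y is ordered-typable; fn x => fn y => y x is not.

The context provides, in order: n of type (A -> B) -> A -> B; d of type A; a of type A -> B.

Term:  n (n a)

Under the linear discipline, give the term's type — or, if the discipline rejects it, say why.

not well-typed under linear — needs contraction — n ×2; needs weakening: d unused
use counts: n: 2; d: 0; a: 1
left-to-right use order: n, n, a
typing: well-typed at A -> B
across the five disciplines: ordered ✗, linear ✗, affine ✗, relevant ✗, unrestricted ✓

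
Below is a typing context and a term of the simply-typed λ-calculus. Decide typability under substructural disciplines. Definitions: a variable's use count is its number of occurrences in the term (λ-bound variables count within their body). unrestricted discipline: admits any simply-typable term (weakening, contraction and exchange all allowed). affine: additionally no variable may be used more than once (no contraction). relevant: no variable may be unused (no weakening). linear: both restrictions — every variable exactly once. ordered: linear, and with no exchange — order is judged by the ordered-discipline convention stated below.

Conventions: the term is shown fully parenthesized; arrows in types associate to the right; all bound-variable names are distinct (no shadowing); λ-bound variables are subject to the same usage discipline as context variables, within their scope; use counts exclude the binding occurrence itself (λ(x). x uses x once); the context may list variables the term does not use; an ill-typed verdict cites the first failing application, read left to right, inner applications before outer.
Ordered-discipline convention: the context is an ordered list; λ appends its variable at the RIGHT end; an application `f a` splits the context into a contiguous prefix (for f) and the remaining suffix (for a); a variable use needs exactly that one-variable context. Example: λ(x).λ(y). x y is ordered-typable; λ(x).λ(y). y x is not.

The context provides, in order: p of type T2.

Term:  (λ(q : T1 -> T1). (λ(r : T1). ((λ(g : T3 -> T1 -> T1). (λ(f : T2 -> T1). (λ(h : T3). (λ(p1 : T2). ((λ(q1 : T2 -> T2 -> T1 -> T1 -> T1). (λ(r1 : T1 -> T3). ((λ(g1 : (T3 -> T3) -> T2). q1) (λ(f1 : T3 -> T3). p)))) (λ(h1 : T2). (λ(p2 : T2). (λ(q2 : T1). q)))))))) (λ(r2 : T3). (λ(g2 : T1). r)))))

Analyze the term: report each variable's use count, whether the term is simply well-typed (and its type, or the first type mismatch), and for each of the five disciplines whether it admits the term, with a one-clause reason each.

usage: p: 1, q (λ-bound): 1, r (λ-bound): 1, g (λ-bound): 0, f (λ-bound): 0, h (λ-bound): 0, p1 (λ-bound): 0, q1 (λ-bound): 1, r1 (λ-bound): 0, g1 (λ-bound): 0, f1 (λ-bound): 0, h1 (λ-bound): 0, p2 (λ-bound): 0, q2 (λ-bound): 0, r2 (λ-bound): 0, g2 (λ-bound): 0
uses in reading order: q1, p, q, r
typing: well-typed — term : (T1 -> T1) -> T1 -> (T2 -> T1) -> T3 -> T2 -> (T1 -> T3) -> T2 -> T2 -> T1 -> T1 -> T1
ordered: ✗ — needs weakening: g, f, h, p1, r1, g1, f1, h1, p2, q2, r2, g2 unused
linear: ✗ — needs weakening: g, f, h, p1, r1, g1, f1, h1, p2, q2, r2, g2 unused
affine: ✓ — p, q, r, g, f, h, p1, q1, r1, g1, f1, h1, p2, q2, r2, g2: no repeats, contraction unneeded
relevant: ✗ — needs weakening: g, f, h, p1, r1, g1, f1, h1, p2, q2, r2, g2 unused
unrestricted: ✓ — well-typed at (T1 -> T1) -> T1 -> (T2 -> T1) -> T3 -> T2 -> (T1 -> T3) -> T2 -> T2 -> T1 -> T1 -> T1; no restrictions here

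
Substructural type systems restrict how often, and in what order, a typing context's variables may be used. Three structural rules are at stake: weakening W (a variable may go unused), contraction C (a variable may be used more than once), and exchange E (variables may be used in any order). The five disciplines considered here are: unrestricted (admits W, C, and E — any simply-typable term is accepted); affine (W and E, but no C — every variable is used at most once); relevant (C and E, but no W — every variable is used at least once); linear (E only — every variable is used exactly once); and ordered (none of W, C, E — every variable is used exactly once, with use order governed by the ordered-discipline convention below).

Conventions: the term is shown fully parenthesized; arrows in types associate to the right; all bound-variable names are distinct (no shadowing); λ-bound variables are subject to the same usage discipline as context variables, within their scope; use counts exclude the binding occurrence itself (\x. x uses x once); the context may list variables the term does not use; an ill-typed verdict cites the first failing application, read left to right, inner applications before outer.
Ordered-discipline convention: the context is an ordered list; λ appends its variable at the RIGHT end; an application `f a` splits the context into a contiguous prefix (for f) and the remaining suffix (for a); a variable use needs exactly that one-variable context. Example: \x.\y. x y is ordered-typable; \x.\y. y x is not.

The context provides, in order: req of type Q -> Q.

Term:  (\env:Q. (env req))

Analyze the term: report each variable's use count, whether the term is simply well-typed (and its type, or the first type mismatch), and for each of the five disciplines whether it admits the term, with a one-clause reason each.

use counts: req: 1×, env (λ-bound): 1×
use order (left to right): env, req
typing: ill-typed: non-function type Q applied to an argument
ordered: ✗ — fails simple typing
linear: ✗ — a type mismatch blocks all five
affine: ✗ — the type mismatch rejects it
relevant: ✗ — not simply typable
unrestricted: ✗ — fails simple typing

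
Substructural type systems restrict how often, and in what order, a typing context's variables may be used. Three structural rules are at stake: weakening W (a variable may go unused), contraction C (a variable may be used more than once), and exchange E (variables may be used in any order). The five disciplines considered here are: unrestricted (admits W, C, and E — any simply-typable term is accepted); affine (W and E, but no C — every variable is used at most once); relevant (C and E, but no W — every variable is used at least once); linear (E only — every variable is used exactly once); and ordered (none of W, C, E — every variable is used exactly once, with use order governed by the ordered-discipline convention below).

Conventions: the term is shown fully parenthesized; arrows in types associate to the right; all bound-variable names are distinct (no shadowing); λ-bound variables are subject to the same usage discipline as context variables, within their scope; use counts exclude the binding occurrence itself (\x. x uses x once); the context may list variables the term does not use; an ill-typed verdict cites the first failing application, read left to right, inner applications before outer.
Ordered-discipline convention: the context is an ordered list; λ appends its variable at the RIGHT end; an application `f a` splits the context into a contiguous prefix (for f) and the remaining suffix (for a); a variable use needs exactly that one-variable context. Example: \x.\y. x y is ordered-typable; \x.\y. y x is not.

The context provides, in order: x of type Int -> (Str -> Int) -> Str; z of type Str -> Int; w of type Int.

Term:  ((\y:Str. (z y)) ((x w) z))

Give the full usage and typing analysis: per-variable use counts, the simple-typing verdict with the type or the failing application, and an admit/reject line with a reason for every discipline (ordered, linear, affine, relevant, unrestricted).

use counts: x: 1×; z: 2×; w: 1×; y [bound]: 1×
uses in reading order: z, y, x, w, z
typing: well-typed — term : Int
ordered ✗ (repeated use of z ×2)
linear ✗ (repeated use of z ×2)
affine ✗ (repeated use of z ×2)
relevant ✓ (every one of x, z, w, y appears)
unrestricted ✓ (type-checks (Int) and nothing is barred)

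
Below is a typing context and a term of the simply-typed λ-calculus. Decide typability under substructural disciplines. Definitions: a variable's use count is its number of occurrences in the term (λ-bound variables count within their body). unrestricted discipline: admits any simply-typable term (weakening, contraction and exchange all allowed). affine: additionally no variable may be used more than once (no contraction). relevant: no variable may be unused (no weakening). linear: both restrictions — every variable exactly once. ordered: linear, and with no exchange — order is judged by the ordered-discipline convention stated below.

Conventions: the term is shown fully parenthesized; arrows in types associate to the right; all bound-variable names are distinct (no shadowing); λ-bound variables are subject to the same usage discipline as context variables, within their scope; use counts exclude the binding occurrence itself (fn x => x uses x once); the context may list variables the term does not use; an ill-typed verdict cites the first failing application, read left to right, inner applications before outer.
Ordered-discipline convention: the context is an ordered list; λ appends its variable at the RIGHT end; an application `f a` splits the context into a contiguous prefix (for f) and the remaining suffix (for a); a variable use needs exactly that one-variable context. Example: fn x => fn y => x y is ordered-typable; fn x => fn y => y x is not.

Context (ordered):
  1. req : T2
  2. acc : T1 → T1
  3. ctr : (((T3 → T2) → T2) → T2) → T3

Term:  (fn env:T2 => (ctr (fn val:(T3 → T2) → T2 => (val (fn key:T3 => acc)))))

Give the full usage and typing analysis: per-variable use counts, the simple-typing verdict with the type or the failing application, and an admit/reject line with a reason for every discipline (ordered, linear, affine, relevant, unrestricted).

counts: req: 0×, acc: 1×, ctr: 1×, env [bound]: 0×, val [bound]: 1×, key [bound]: 0×
uses in reading order: ctr, val, acc
typing: ill-typed: an argument T3 → T1 → T1 mismatches the expected T3 → T2
ordered: ✗ — the type mismatch rejects it
linear: ✗ — not simply typable
affine: ✗ — fails simple typing
relevant: ✗ — a type mismatch blocks all five
unrestricted: ✗ — the type mismatch rejects it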